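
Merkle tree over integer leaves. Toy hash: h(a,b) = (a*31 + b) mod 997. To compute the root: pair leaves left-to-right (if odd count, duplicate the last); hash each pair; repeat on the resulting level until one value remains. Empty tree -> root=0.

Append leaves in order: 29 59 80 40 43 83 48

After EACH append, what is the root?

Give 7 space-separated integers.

After append 29 (leaves=[29]):
  L0: [29]
  root=29
After append 59 (leaves=[29, 59]):
  L0: [29, 59]
  L1: h(29,59)=(29*31+59)%997=958 -> [958]
  root=958
After append 80 (leaves=[29, 59, 80]):
  L0: [29, 59, 80]
  L1: h(29,59)=(29*31+59)%997=958 h(80,80)=(80*31+80)%997=566 -> [958, 566]
  L2: h(958,566)=(958*31+566)%997=354 -> [354]
  root=354
After append 40 (leaves=[29, 59, 80, 40]):
  L0: [29, 59, 80, 40]
  L1: h(29,59)=(29*31+59)%997=958 h(80,40)=(80*31+40)%997=526 -> [958, 526]
  L2: h(958,526)=(958*31+526)%997=314 -> [314]
  root=314
After append 43 (leaves=[29, 59, 80, 40, 43]):
  L0: [29, 59, 80, 40, 43]
  L1: h(29,59)=(29*31+59)%997=958 h(80,40)=(80*31+40)%997=526 h(43,43)=(43*31+43)%997=379 -> [958, 526, 379]
  L2: h(958,526)=(958*31+526)%997=314 h(379,379)=(379*31+379)%997=164 -> [314, 164]
  L3: h(314,164)=(314*31+164)%997=925 -> [925]
  root=925
After append 83 (leaves=[29, 59, 80, 40, 43, 83]):
  L0: [29, 59, 80, 40, 43, 83]
  L1: h(29,59)=(29*31+59)%997=958 h(80,40)=(80*31+40)%997=526 h(43,83)=(43*31+83)%997=419 -> [958, 526, 419]
  L2: h(958,526)=(958*31+526)%997=314 h(419,419)=(419*31+419)%997=447 -> [314, 447]
  L3: h(314,447)=(314*31+447)%997=211 -> [211]
  root=211
After append 48 (leaves=[29, 59, 80, 40, 43, 83, 48]):
  L0: [29, 59, 80, 40, 43, 83, 48]
  L1: h(29,59)=(29*31+59)%997=958 h(80,40)=(80*31+40)%997=526 h(43,83)=(43*31+83)%997=419 h(48,48)=(48*31+48)%997=539 -> [958, 526, 419, 539]
  L2: h(958,526)=(958*31+526)%997=314 h(419,539)=(419*31+539)%997=567 -> [314, 567]
  L3: h(314,567)=(314*31+567)%997=331 -> [331]
  root=331

Answer: 29 958 354 314 925 211 331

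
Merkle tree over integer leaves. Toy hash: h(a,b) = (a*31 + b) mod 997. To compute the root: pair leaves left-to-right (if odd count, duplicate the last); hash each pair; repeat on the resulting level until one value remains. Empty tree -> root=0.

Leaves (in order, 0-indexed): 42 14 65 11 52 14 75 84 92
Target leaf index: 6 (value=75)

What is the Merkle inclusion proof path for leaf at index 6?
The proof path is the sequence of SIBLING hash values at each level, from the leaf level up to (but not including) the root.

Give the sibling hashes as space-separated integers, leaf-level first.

Answer: 84 629 948 725

Derivation:
L0 (leaves): [42, 14, 65, 11, 52, 14, 75, 84, 92], target index=6
L1: h(42,14)=(42*31+14)%997=319 [pair 0] h(65,11)=(65*31+11)%997=32 [pair 1] h(52,14)=(52*31+14)%997=629 [pair 2] h(75,84)=(75*31+84)%997=415 [pair 3] h(92,92)=(92*31+92)%997=950 [pair 4] -> [319, 32, 629, 415, 950]
  Sibling for proof at L0: 84
L2: h(319,32)=(319*31+32)%997=948 [pair 0] h(629,415)=(629*31+415)%997=971 [pair 1] h(950,950)=(950*31+950)%997=490 [pair 2] -> [948, 971, 490]
  Sibling for proof at L1: 629
L3: h(948,971)=(948*31+971)%997=449 [pair 0] h(490,490)=(490*31+490)%997=725 [pair 1] -> [449, 725]
  Sibling for proof at L2: 948
L4: h(449,725)=(449*31+725)%997=686 [pair 0] -> [686]
  Sibling for proof at L3: 725
Root: 686
Proof path (sibling hashes from leaf to root): [84, 629, 948, 725]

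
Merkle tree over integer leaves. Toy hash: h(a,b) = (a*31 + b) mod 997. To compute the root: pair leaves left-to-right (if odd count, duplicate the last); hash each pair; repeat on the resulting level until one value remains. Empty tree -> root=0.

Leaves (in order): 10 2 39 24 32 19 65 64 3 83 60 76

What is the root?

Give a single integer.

Answer: 630

Derivation:
L0: [10, 2, 39, 24, 32, 19, 65, 64, 3, 83, 60, 76]
L1: h(10,2)=(10*31+2)%997=312 h(39,24)=(39*31+24)%997=236 h(32,19)=(32*31+19)%997=14 h(65,64)=(65*31+64)%997=85 h(3,83)=(3*31+83)%997=176 h(60,76)=(60*31+76)%997=939 -> [312, 236, 14, 85, 176, 939]
L2: h(312,236)=(312*31+236)%997=935 h(14,85)=(14*31+85)%997=519 h(176,939)=(176*31+939)%997=413 -> [935, 519, 413]
L3: h(935,519)=(935*31+519)%997=591 h(413,413)=(413*31+413)%997=255 -> [591, 255]
L4: h(591,255)=(591*31+255)%997=630 -> [630]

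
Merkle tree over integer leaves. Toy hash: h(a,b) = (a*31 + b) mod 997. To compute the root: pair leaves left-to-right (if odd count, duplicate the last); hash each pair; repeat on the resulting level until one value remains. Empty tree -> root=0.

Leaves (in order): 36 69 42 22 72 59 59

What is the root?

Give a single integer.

Answer: 506

Derivation:
L0: [36, 69, 42, 22, 72, 59, 59]
L1: h(36,69)=(36*31+69)%997=188 h(42,22)=(42*31+22)%997=327 h(72,59)=(72*31+59)%997=297 h(59,59)=(59*31+59)%997=891 -> [188, 327, 297, 891]
L2: h(188,327)=(188*31+327)%997=173 h(297,891)=(297*31+891)%997=128 -> [173, 128]
L3: h(173,128)=(173*31+128)%997=506 -> [506]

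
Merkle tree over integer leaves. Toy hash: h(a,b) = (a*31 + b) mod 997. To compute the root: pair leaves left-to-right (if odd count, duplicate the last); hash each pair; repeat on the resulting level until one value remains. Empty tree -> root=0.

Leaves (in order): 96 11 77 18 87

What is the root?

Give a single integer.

Answer: 279

Derivation:
L0: [96, 11, 77, 18, 87]
L1: h(96,11)=(96*31+11)%997=993 h(77,18)=(77*31+18)%997=411 h(87,87)=(87*31+87)%997=790 -> [993, 411, 790]
L2: h(993,411)=(993*31+411)%997=287 h(790,790)=(790*31+790)%997=355 -> [287, 355]
L3: h(287,355)=(287*31+355)%997=279 -> [279]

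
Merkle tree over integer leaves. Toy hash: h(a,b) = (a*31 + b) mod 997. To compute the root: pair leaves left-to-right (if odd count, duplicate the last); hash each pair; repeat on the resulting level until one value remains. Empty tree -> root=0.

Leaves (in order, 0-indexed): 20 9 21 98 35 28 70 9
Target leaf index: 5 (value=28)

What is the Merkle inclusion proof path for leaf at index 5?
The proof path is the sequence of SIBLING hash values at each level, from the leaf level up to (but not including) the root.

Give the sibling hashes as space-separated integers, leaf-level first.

Answer: 35 185 308

Derivation:
L0 (leaves): [20, 9, 21, 98, 35, 28, 70, 9], target index=5
L1: h(20,9)=(20*31+9)%997=629 [pair 0] h(21,98)=(21*31+98)%997=749 [pair 1] h(35,28)=(35*31+28)%997=116 [pair 2] h(70,9)=(70*31+9)%997=185 [pair 3] -> [629, 749, 116, 185]
  Sibling for proof at L0: 35
L2: h(629,749)=(629*31+749)%997=308 [pair 0] h(116,185)=(116*31+185)%997=790 [pair 1] -> [308, 790]
  Sibling for proof at L1: 185
L3: h(308,790)=(308*31+790)%997=368 [pair 0] -> [368]
  Sibling for proof at L2: 308
Root: 368
Proof path (sibling hashes from leaf to root): [35, 185, 308]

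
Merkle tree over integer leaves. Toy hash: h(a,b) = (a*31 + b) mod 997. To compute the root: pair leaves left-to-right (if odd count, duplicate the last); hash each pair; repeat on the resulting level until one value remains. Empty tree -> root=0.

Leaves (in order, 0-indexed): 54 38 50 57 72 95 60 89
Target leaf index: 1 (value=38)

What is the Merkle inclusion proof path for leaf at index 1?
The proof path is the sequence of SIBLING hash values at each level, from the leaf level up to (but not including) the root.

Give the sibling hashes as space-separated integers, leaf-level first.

L0 (leaves): [54, 38, 50, 57, 72, 95, 60, 89], target index=1
L1: h(54,38)=(54*31+38)%997=715 [pair 0] h(50,57)=(50*31+57)%997=610 [pair 1] h(72,95)=(72*31+95)%997=333 [pair 2] h(60,89)=(60*31+89)%997=952 [pair 3] -> [715, 610, 333, 952]
  Sibling for proof at L0: 54
L2: h(715,610)=(715*31+610)%997=841 [pair 0] h(333,952)=(333*31+952)%997=308 [pair 1] -> [841, 308]
  Sibling for proof at L1: 610
L3: h(841,308)=(841*31+308)%997=457 [pair 0] -> [457]
  Sibling for proof at L2: 308
Root: 457
Proof path (sibling hashes from leaf to root): [54, 610, 308]

Answer: 54 610 308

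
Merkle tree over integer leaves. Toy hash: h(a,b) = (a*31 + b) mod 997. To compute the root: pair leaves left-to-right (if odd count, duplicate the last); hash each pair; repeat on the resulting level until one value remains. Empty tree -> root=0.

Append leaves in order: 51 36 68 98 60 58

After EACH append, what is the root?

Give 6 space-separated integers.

After append 51 (leaves=[51]):
  L0: [51]
  root=51
After append 36 (leaves=[51, 36]):
  L0: [51, 36]
  L1: h(51,36)=(51*31+36)%997=620 -> [620]
  root=620
After append 68 (leaves=[51, 36, 68]):
  L0: [51, 36, 68]
  L1: h(51,36)=(51*31+36)%997=620 h(68,68)=(68*31+68)%997=182 -> [620, 182]
  L2: h(620,182)=(620*31+182)%997=459 -> [459]
  root=459
After append 98 (leaves=[51, 36, 68, 98]):
  L0: [51, 36, 68, 98]
  L1: h(51,36)=(51*31+36)%997=620 h(68,98)=(68*31+98)%997=212 -> [620, 212]
  L2: h(620,212)=(620*31+212)%997=489 -> [489]
  root=489
After append 60 (leaves=[51, 36, 68, 98, 60]):
  L0: [51, 36, 68, 98, 60]
  L1: h(51,36)=(51*31+36)%997=620 h(68,98)=(68*31+98)%997=212 h(60,60)=(60*31+60)%997=923 -> [620, 212, 923]
  L2: h(620,212)=(620*31+212)%997=489 h(923,923)=(923*31+923)%997=623 -> [489, 623]
  L3: h(489,623)=(489*31+623)%997=827 -> [827]
  root=827
After append 58 (leaves=[51, 36, 68, 98, 60, 58]):
  L0: [51, 36, 68, 98, 60, 58]
  L1: h(51,36)=(51*31+36)%997=620 h(68,98)=(68*31+98)%997=212 h(60,58)=(60*31+58)%997=921 -> [620, 212, 921]
  L2: h(620,212)=(620*31+212)%997=489 h(921,921)=(921*31+921)%997=559 -> [489, 559]
  L3: h(489,559)=(489*31+559)%997=763 -> [763]
  root=763

Answer: 51 620 459 489 827 763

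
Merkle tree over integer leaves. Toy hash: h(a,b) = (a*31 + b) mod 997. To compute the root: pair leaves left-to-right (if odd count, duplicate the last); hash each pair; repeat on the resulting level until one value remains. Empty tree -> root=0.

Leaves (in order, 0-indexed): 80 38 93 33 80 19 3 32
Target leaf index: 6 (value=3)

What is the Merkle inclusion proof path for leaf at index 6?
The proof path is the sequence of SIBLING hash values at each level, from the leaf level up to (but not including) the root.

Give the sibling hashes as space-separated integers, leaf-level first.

L0 (leaves): [80, 38, 93, 33, 80, 19, 3, 32], target index=6
L1: h(80,38)=(80*31+38)%997=524 [pair 0] h(93,33)=(93*31+33)%997=922 [pair 1] h(80,19)=(80*31+19)%997=505 [pair 2] h(3,32)=(3*31+32)%997=125 [pair 3] -> [524, 922, 505, 125]
  Sibling for proof at L0: 32
L2: h(524,922)=(524*31+922)%997=217 [pair 0] h(505,125)=(505*31+125)%997=825 [pair 1] -> [217, 825]
  Sibling for proof at L1: 505
L3: h(217,825)=(217*31+825)%997=573 [pair 0] -> [573]
  Sibling for proof at L2: 217
Root: 573
Proof path (sibling hashes from leaf to root): [32, 505, 217]

Answer: 32 505 217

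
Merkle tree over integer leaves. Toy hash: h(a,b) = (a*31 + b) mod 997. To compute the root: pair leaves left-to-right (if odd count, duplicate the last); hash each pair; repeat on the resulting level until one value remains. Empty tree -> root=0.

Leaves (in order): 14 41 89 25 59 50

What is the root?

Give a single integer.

Answer: 719

Derivation:
L0: [14, 41, 89, 25, 59, 50]
L1: h(14,41)=(14*31+41)%997=475 h(89,25)=(89*31+25)%997=790 h(59,50)=(59*31+50)%997=882 -> [475, 790, 882]
L2: h(475,790)=(475*31+790)%997=560 h(882,882)=(882*31+882)%997=308 -> [560, 308]
L3: h(560,308)=(560*31+308)%997=719 -> [719]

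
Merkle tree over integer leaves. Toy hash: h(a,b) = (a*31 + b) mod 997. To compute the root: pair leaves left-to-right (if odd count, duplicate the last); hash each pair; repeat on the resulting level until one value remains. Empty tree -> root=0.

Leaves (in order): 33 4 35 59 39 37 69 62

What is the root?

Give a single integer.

L0: [33, 4, 35, 59, 39, 37, 69, 62]
L1: h(33,4)=(33*31+4)%997=30 h(35,59)=(35*31+59)%997=147 h(39,37)=(39*31+37)%997=249 h(69,62)=(69*31+62)%997=207 -> [30, 147, 249, 207]
L2: h(30,147)=(30*31+147)%997=80 h(249,207)=(249*31+207)%997=947 -> [80, 947]
L3: h(80,947)=(80*31+947)%997=436 -> [436]

Answer: 436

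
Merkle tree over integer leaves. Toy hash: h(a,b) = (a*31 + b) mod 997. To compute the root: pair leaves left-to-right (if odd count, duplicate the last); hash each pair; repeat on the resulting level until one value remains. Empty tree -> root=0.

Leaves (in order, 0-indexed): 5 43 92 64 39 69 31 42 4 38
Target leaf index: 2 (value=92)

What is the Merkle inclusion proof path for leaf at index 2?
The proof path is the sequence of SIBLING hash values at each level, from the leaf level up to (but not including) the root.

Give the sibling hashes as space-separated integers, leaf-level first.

Answer: 64 198 741 386

Derivation:
L0 (leaves): [5, 43, 92, 64, 39, 69, 31, 42, 4, 38], target index=2
L1: h(5,43)=(5*31+43)%997=198 [pair 0] h(92,64)=(92*31+64)%997=922 [pair 1] h(39,69)=(39*31+69)%997=281 [pair 2] h(31,42)=(31*31+42)%997=6 [pair 3] h(4,38)=(4*31+38)%997=162 [pair 4] -> [198, 922, 281, 6, 162]
  Sibling for proof at L0: 64
L2: h(198,922)=(198*31+922)%997=81 [pair 0] h(281,6)=(281*31+6)%997=741 [pair 1] h(162,162)=(162*31+162)%997=199 [pair 2] -> [81, 741, 199]
  Sibling for proof at L1: 198
L3: h(81,741)=(81*31+741)%997=261 [pair 0] h(199,199)=(199*31+199)%997=386 [pair 1] -> [261, 386]
  Sibling for proof at L2: 741
L4: h(261,386)=(261*31+386)%997=501 [pair 0] -> [501]
  Sibling for proof at L3: 386
Root: 501
Proof path (sibling hashes from leaf to root): [64, 198, 741, 386]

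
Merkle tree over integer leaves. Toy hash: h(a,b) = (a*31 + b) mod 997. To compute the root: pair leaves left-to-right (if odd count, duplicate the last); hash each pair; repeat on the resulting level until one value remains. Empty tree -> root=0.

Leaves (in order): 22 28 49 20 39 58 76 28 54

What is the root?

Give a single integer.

Answer: 856

Derivation:
L0: [22, 28, 49, 20, 39, 58, 76, 28, 54]
L1: h(22,28)=(22*31+28)%997=710 h(49,20)=(49*31+20)%997=542 h(39,58)=(39*31+58)%997=270 h(76,28)=(76*31+28)%997=390 h(54,54)=(54*31+54)%997=731 -> [710, 542, 270, 390, 731]
L2: h(710,542)=(710*31+542)%997=618 h(270,390)=(270*31+390)%997=784 h(731,731)=(731*31+731)%997=461 -> [618, 784, 461]
L3: h(618,784)=(618*31+784)%997=2 h(461,461)=(461*31+461)%997=794 -> [2, 794]
L4: h(2,794)=(2*31+794)%997=856 -> [856]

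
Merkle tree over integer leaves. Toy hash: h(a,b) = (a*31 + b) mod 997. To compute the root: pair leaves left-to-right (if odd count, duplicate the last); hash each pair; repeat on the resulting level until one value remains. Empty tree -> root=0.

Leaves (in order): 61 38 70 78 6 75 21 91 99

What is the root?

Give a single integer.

Answer: 27

Derivation:
L0: [61, 38, 70, 78, 6, 75, 21, 91, 99]
L1: h(61,38)=(61*31+38)%997=932 h(70,78)=(70*31+78)%997=254 h(6,75)=(6*31+75)%997=261 h(21,91)=(21*31+91)%997=742 h(99,99)=(99*31+99)%997=177 -> [932, 254, 261, 742, 177]
L2: h(932,254)=(932*31+254)%997=233 h(261,742)=(261*31+742)%997=857 h(177,177)=(177*31+177)%997=679 -> [233, 857, 679]
L3: h(233,857)=(233*31+857)%997=104 h(679,679)=(679*31+679)%997=791 -> [104, 791]
L4: h(104,791)=(104*31+791)%997=27 -> [27]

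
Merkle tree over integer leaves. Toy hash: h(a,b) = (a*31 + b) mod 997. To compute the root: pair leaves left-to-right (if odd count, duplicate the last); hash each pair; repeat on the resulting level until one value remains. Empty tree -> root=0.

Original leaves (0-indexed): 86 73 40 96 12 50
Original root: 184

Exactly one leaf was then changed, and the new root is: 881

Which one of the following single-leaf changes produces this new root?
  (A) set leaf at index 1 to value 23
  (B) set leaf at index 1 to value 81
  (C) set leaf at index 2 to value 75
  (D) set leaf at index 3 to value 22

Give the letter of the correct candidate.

Original leaves: [86, 73, 40, 96, 12, 50]
Target new root: 881
Try each candidate change and compute the resulting root:
Candidate A: set leaf[1] = 23 -> leaves = [86, 23, 40, 96, 12, 50]
  L0: [86, 23, 40, 96, 12, 50]
  L1: h(86,23)=(86*31+23)%997=695 h(40,96)=(40*31+96)%997=339 h(12,50)=(12*31+50)%997=422 -> [695, 339, 422]
  L2: h(695,339)=(695*31+339)%997=947 h(422,422)=(422*31+422)%997=543 -> [947, 543]
  L3: h(947,543)=(947*31+543)%997=987 -> [987]
  root = 987 != target 881
Candidate B: set leaf[1] = 81 -> leaves = [86, 81, 40, 96, 12, 50]
  L0: [86, 81, 40, 96, 12, 50]
  L1: h(86,81)=(86*31+81)%997=753 h(40,96)=(40*31+96)%997=339 h(12,50)=(12*31+50)%997=422 -> [753, 339, 422]
  L2: h(753,339)=(753*31+339)%997=751 h(422,422)=(422*31+422)%997=543 -> [751, 543]
  L3: h(751,543)=(751*31+543)%997=893 -> [893]
  root = 893 != target 881
Candidate C: set leaf[2] = 75 -> leaves = [86, 73, 75, 96, 12, 50]
  L0: [86, 73, 75, 96, 12, 50]
  L1: h(86,73)=(86*31+73)%997=745 h(75,96)=(75*31+96)%997=427 h(12,50)=(12*31+50)%997=422 -> [745, 427, 422]
  L2: h(745,427)=(745*31+427)%997=591 h(422,422)=(422*31+422)%997=543 -> [591, 543]
  L3: h(591,543)=(591*31+543)%997=918 -> [918]
  root = 918 != target 881
Candidate D: set leaf[3] = 22 -> leaves = [86, 73, 40, 22, 12, 50]
  L0: [86, 73, 40, 22, 12, 50]
  L1: h(86,73)=(86*31+73)%997=745 h(40,22)=(40*31+22)%997=265 h(12,50)=(12*31+50)%997=422 -> [745, 265, 422]
  L2: h(745,265)=(745*31+265)%997=429 h(422,422)=(422*31+422)%997=543 -> [429, 543]
  L3: h(429,543)=(429*31+543)%997=881 -> [881]
  root = 881 == target 881  ** MATCH **
Candidate D produces the target root.

Answer: D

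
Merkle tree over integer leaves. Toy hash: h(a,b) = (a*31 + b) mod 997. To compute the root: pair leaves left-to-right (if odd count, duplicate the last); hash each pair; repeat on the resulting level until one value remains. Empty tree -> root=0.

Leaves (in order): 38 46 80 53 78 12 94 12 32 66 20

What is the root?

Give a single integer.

Answer: 912

Derivation:
L0: [38, 46, 80, 53, 78, 12, 94, 12, 32, 66, 20]
L1: h(38,46)=(38*31+46)%997=227 h(80,53)=(80*31+53)%997=539 h(78,12)=(78*31+12)%997=436 h(94,12)=(94*31+12)%997=932 h(32,66)=(32*31+66)%997=61 h(20,20)=(20*31+20)%997=640 -> [227, 539, 436, 932, 61, 640]
L2: h(227,539)=(227*31+539)%997=597 h(436,932)=(436*31+932)%997=490 h(61,640)=(61*31+640)%997=537 -> [597, 490, 537]
L3: h(597,490)=(597*31+490)%997=54 h(537,537)=(537*31+537)%997=235 -> [54, 235]
L4: h(54,235)=(54*31+235)%997=912 -> [912]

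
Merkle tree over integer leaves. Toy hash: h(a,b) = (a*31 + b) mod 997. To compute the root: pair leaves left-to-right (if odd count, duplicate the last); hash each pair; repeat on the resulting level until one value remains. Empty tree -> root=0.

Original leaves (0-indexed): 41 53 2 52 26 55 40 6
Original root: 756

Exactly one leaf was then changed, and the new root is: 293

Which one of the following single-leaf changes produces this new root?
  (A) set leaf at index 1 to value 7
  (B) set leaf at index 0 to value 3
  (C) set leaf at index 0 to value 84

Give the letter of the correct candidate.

Answer: B

Derivation:
Original leaves: [41, 53, 2, 52, 26, 55, 40, 6]
Target new root: 293
Try each candidate change and compute the resulting root:
Candidate A: set leaf[1] = 7 -> leaves = [41, 7, 2, 52, 26, 55, 40, 6]
  L0: [41, 7, 2, 52, 26, 55, 40, 6]
  L1: h(41,7)=(41*31+7)%997=281 h(2,52)=(2*31+52)%997=114 h(26,55)=(26*31+55)%997=861 h(40,6)=(40*31+6)%997=249 -> [281, 114, 861, 249]
  L2: h(281,114)=(281*31+114)%997=849 h(861,249)=(861*31+249)%997=21 -> [849, 21]
  L3: h(849,21)=(849*31+21)%997=418 -> [418]
  root = 418 != target 293
Candidate B: set leaf[0] = 3 -> leaves = [3, 53, 2, 52, 26, 55, 40, 6]
  L0: [3, 53, 2, 52, 26, 55, 40, 6]
  L1: h(3,53)=(3*31+53)%997=146 h(2,52)=(2*31+52)%997=114 h(26,55)=(26*31+55)%997=861 h(40,6)=(40*31+6)%997=249 -> [146, 114, 861, 249]
  L2: h(146,114)=(146*31+114)%997=652 h(861,249)=(861*31+249)%997=21 -> [652, 21]
  L3: h(652,21)=(652*31+21)%997=293 -> [293]
  root = 293 == target 293  ** MATCH **
Candidate C: set leaf[0] = 84 -> leaves = [84, 53, 2, 52, 26, 55, 40, 6]
  L0: [84, 53, 2, 52, 26, 55, 40, 6]
  L1: h(84,53)=(84*31+53)%997=663 h(2,52)=(2*31+52)%997=114 h(26,55)=(26*31+55)%997=861 h(40,6)=(40*31+6)%997=249 -> [663, 114, 861, 249]
  L2: h(663,114)=(663*31+114)%997=727 h(861,249)=(861*31+249)%997=21 -> [727, 21]
  L3: h(727,21)=(727*31+21)%997=624 -> [624]
  root = 624 != target 293
Candidate B produces the target root.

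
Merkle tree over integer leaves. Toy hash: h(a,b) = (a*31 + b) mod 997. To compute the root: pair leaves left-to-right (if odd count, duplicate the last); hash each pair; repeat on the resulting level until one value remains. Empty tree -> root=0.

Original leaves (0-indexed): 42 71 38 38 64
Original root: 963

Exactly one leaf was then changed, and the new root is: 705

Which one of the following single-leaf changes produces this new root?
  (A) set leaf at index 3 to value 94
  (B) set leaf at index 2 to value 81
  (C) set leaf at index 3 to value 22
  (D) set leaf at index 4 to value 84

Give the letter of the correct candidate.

Original leaves: [42, 71, 38, 38, 64]
Target new root: 705
Try each candidate change and compute the resulting root:
Candidate A: set leaf[3] = 94 -> leaves = [42, 71, 38, 94, 64]
  L0: [42, 71, 38, 94, 64]
  L1: h(42,71)=(42*31+71)%997=376 h(38,94)=(38*31+94)%997=275 h(64,64)=(64*31+64)%997=54 -> [376, 275, 54]
  L2: h(376,275)=(376*31+275)%997=964 h(54,54)=(54*31+54)%997=731 -> [964, 731]
  L3: h(964,731)=(964*31+731)%997=705 -> [705]
  root = 705 == target 705  ** MATCH **
Candidate B: set leaf[2] = 81 -> leaves = [42, 71, 81, 38, 64]
  L0: [42, 71, 81, 38, 64]
  L1: h(42,71)=(42*31+71)%997=376 h(81,38)=(81*31+38)%997=555 h(64,64)=(64*31+64)%997=54 -> [376, 555, 54]
  L2: h(376,555)=(376*31+555)%997=247 h(54,54)=(54*31+54)%997=731 -> [247, 731]
  L3: h(247,731)=(247*31+731)%997=412 -> [412]
  root = 412 != target 705
Candidate C: set leaf[3] = 22 -> leaves = [42, 71, 38, 22, 64]
  L0: [42, 71, 38, 22, 64]
  L1: h(42,71)=(42*31+71)%997=376 h(38,22)=(38*31+22)%997=203 h(64,64)=(64*31+64)%997=54 -> [376, 203, 54]
  L2: h(376,203)=(376*31+203)%997=892 h(54,54)=(54*31+54)%997=731 -> [892, 731]
  L3: h(892,731)=(892*31+731)%997=467 -> [467]
  root = 467 != target 705
Candidate D: set leaf[4] = 84 -> leaves = [42, 71, 38, 38, 84]
  L0: [42, 71, 38, 38, 84]
  L1: h(42,71)=(42*31+71)%997=376 h(38,38)=(38*31+38)%997=219 h(84,84)=(84*31+84)%997=694 -> [376, 219, 694]
  L2: h(376,219)=(376*31+219)%997=908 h(694,694)=(694*31+694)%997=274 -> [908, 274]
  L3: h(908,274)=(908*31+274)%997=506 -> [506]
  root = 506 != target 705
Candidate A produces the target root.

Answer: A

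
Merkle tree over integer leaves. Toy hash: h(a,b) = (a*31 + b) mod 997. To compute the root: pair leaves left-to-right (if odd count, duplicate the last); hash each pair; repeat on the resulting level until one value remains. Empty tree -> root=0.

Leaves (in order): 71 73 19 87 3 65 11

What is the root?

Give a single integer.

Answer: 174

Derivation:
L0: [71, 73, 19, 87, 3, 65, 11]
L1: h(71,73)=(71*31+73)%997=280 h(19,87)=(19*31+87)%997=676 h(3,65)=(3*31+65)%997=158 h(11,11)=(11*31+11)%997=352 -> [280, 676, 158, 352]
L2: h(280,676)=(280*31+676)%997=383 h(158,352)=(158*31+352)%997=265 -> [383, 265]
L3: h(383,265)=(383*31+265)%997=174 -> [174]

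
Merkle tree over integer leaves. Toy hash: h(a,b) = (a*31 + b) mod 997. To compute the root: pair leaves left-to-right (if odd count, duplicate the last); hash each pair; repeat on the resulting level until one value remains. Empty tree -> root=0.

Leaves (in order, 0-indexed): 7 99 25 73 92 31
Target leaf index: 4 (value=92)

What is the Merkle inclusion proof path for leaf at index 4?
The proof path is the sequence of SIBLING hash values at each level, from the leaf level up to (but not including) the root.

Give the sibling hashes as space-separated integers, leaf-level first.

L0 (leaves): [7, 99, 25, 73, 92, 31], target index=4
L1: h(7,99)=(7*31+99)%997=316 [pair 0] h(25,73)=(25*31+73)%997=848 [pair 1] h(92,31)=(92*31+31)%997=889 [pair 2] -> [316, 848, 889]
  Sibling for proof at L0: 31
L2: h(316,848)=(316*31+848)%997=674 [pair 0] h(889,889)=(889*31+889)%997=532 [pair 1] -> [674, 532]
  Sibling for proof at L1: 889
L3: h(674,532)=(674*31+532)%997=489 [pair 0] -> [489]
  Sibling for proof at L2: 674
Root: 489
Proof path (sibling hashes from leaf to root): [31, 889, 674]

Answer: 31 889 674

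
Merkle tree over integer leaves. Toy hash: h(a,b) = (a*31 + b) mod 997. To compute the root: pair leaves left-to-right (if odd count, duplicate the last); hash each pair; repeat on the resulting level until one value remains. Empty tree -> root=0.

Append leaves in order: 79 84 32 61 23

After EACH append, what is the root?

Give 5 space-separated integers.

After append 79 (leaves=[79]):
  L0: [79]
  root=79
After append 84 (leaves=[79, 84]):
  L0: [79, 84]
  L1: h(79,84)=(79*31+84)%997=539 -> [539]
  root=539
After append 32 (leaves=[79, 84, 32]):
  L0: [79, 84, 32]
  L1: h(79,84)=(79*31+84)%997=539 h(32,32)=(32*31+32)%997=27 -> [539, 27]
  L2: h(539,27)=(539*31+27)%997=784 -> [784]
  root=784
After append 61 (leaves=[79, 84, 32, 61]):
  L0: [79, 84, 32, 61]
  L1: h(79,84)=(79*31+84)%997=539 h(32,61)=(32*31+61)%997=56 -> [539, 56]
  L2: h(539,56)=(539*31+56)%997=813 -> [813]
  root=813
After append 23 (leaves=[79, 84, 32, 61, 23]):
  L0: [79, 84, 32, 61, 23]
  L1: h(79,84)=(79*31+84)%997=539 h(32,61)=(32*31+61)%997=56 h(23,23)=(23*31+23)%997=736 -> [539, 56, 736]
  L2: h(539,56)=(539*31+56)%997=813 h(736,736)=(736*31+736)%997=621 -> [813, 621]
  L3: h(813,621)=(813*31+621)%997=899 -> [899]
  root=899

Answer: 79 539 784 813 899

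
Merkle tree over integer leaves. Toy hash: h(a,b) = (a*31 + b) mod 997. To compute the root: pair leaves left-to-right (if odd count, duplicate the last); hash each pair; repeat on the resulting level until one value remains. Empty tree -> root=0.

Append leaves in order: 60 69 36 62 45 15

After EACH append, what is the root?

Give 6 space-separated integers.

Answer: 60 932 134 160 193 230

Derivation:
After append 60 (leaves=[60]):
  L0: [60]
  root=60
After append 69 (leaves=[60, 69]):
  L0: [60, 69]
  L1: h(60,69)=(60*31+69)%997=932 -> [932]
  root=932
After append 36 (leaves=[60, 69, 36]):
  L0: [60, 69, 36]
  L1: h(60,69)=(60*31+69)%997=932 h(36,36)=(36*31+36)%997=155 -> [932, 155]
  L2: h(932,155)=(932*31+155)%997=134 -> [134]
  root=134
After append 62 (leaves=[60, 69, 36, 62]):
  L0: [60, 69, 36, 62]
  L1: h(60,69)=(60*31+69)%997=932 h(36,62)=(36*31+62)%997=181 -> [932, 181]
  L2: h(932,181)=(932*31+181)%997=160 -> [160]
  root=160
After append 45 (leaves=[60, 69, 36, 62, 45]):
  L0: [60, 69, 36, 62, 45]
  L1: h(60,69)=(60*31+69)%997=932 h(36,62)=(36*31+62)%997=181 h(45,45)=(45*31+45)%997=443 -> [932, 181, 443]
  L2: h(932,181)=(932*31+181)%997=160 h(443,443)=(443*31+443)%997=218 -> [160, 218]
  L3: h(160,218)=(160*31+218)%997=193 -> [193]
  root=193
After append 15 (leaves=[60, 69, 36, 62, 45, 15]):
  L0: [60, 69, 36, 62, 45, 15]
  L1: h(60,69)=(60*31+69)%997=932 h(36,62)=(36*31+62)%997=181 h(45,15)=(45*31+15)%997=413 -> [932, 181, 413]
  L2: h(932,181)=(932*31+181)%997=160 h(413,413)=(413*31+413)%997=255 -> [160, 255]
  L3: h(160,255)=(160*31+255)%997=230 -> [230]
  root=230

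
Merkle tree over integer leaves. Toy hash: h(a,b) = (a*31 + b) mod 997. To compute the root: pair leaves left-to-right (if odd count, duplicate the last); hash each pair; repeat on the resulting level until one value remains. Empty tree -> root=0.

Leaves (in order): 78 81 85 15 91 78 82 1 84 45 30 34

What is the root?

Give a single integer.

Answer: 85

Derivation:
L0: [78, 81, 85, 15, 91, 78, 82, 1, 84, 45, 30, 34]
L1: h(78,81)=(78*31+81)%997=505 h(85,15)=(85*31+15)%997=656 h(91,78)=(91*31+78)%997=905 h(82,1)=(82*31+1)%997=549 h(84,45)=(84*31+45)%997=655 h(30,34)=(30*31+34)%997=964 -> [505, 656, 905, 549, 655, 964]
L2: h(505,656)=(505*31+656)%997=359 h(905,549)=(905*31+549)%997=688 h(655,964)=(655*31+964)%997=332 -> [359, 688, 332]
L3: h(359,688)=(359*31+688)%997=850 h(332,332)=(332*31+332)%997=654 -> [850, 654]
L4: h(850,654)=(850*31+654)%997=85 -> [85]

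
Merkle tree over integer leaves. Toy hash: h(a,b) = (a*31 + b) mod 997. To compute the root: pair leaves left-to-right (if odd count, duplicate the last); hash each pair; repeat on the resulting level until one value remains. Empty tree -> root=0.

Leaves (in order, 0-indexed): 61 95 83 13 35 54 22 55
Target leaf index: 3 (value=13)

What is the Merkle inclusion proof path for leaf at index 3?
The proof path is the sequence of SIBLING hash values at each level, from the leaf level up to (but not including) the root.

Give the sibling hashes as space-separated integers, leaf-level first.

Answer: 83 989 154

Derivation:
L0 (leaves): [61, 95, 83, 13, 35, 54, 22, 55], target index=3
L1: h(61,95)=(61*31+95)%997=989 [pair 0] h(83,13)=(83*31+13)%997=592 [pair 1] h(35,54)=(35*31+54)%997=142 [pair 2] h(22,55)=(22*31+55)%997=737 [pair 3] -> [989, 592, 142, 737]
  Sibling for proof at L0: 83
L2: h(989,592)=(989*31+592)%997=344 [pair 0] h(142,737)=(142*31+737)%997=154 [pair 1] -> [344, 154]
  Sibling for proof at L1: 989
L3: h(344,154)=(344*31+154)%997=848 [pair 0] -> [848]
  Sibling for proof at L2: 154
Root: 848
Proof path (sibling hashes from leaf to root): [83, 989, 154]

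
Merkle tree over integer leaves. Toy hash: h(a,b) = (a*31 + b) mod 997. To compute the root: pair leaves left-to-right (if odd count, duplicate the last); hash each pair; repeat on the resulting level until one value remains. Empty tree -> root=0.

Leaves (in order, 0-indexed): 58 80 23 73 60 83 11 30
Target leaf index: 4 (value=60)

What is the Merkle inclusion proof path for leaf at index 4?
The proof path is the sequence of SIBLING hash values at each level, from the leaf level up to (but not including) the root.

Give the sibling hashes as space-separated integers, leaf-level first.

L0 (leaves): [58, 80, 23, 73, 60, 83, 11, 30], target index=4
L1: h(58,80)=(58*31+80)%997=881 [pair 0] h(23,73)=(23*31+73)%997=786 [pair 1] h(60,83)=(60*31+83)%997=946 [pair 2] h(11,30)=(11*31+30)%997=371 [pair 3] -> [881, 786, 946, 371]
  Sibling for proof at L0: 83
L2: h(881,786)=(881*31+786)%997=181 [pair 0] h(946,371)=(946*31+371)%997=784 [pair 1] -> [181, 784]
  Sibling for proof at L1: 371
L3: h(181,784)=(181*31+784)%997=413 [pair 0] -> [413]
  Sibling for proof at L2: 181
Root: 413
Proof path (sibling hashes from leaf to root): [83, 371, 181]

Answer: 83 371 181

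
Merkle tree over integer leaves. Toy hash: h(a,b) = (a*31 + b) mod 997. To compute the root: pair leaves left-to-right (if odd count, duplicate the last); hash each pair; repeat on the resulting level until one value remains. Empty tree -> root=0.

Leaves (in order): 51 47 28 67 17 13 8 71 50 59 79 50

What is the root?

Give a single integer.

Answer: 482

Derivation:
L0: [51, 47, 28, 67, 17, 13, 8, 71, 50, 59, 79, 50]
L1: h(51,47)=(51*31+47)%997=631 h(28,67)=(28*31+67)%997=935 h(17,13)=(17*31+13)%997=540 h(8,71)=(8*31+71)%997=319 h(50,59)=(50*31+59)%997=612 h(79,50)=(79*31+50)%997=505 -> [631, 935, 540, 319, 612, 505]
L2: h(631,935)=(631*31+935)%997=556 h(540,319)=(540*31+319)%997=110 h(612,505)=(612*31+505)%997=534 -> [556, 110, 534]
L3: h(556,110)=(556*31+110)%997=397 h(534,534)=(534*31+534)%997=139 -> [397, 139]
L4: h(397,139)=(397*31+139)%997=482 -> [482]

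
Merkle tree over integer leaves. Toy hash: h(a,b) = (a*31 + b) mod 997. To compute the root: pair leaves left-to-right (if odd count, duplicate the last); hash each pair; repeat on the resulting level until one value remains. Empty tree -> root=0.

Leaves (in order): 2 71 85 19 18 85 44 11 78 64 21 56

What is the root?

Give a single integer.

L0: [2, 71, 85, 19, 18, 85, 44, 11, 78, 64, 21, 56]
L1: h(2,71)=(2*31+71)%997=133 h(85,19)=(85*31+19)%997=660 h(18,85)=(18*31+85)%997=643 h(44,11)=(44*31+11)%997=378 h(78,64)=(78*31+64)%997=488 h(21,56)=(21*31+56)%997=707 -> [133, 660, 643, 378, 488, 707]
L2: h(133,660)=(133*31+660)%997=795 h(643,378)=(643*31+378)%997=371 h(488,707)=(488*31+707)%997=880 -> [795, 371, 880]
L3: h(795,371)=(795*31+371)%997=91 h(880,880)=(880*31+880)%997=244 -> [91, 244]
L4: h(91,244)=(91*31+244)%997=74 -> [74]

Answer: 74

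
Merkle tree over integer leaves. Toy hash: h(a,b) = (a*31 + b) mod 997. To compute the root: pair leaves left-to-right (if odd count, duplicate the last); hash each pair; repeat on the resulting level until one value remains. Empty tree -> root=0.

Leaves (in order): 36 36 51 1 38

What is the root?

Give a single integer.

Answer: 620

Derivation:
L0: [36, 36, 51, 1, 38]
L1: h(36,36)=(36*31+36)%997=155 h(51,1)=(51*31+1)%997=585 h(38,38)=(38*31+38)%997=219 -> [155, 585, 219]
L2: h(155,585)=(155*31+585)%997=405 h(219,219)=(219*31+219)%997=29 -> [405, 29]
L3: h(405,29)=(405*31+29)%997=620 -> [620]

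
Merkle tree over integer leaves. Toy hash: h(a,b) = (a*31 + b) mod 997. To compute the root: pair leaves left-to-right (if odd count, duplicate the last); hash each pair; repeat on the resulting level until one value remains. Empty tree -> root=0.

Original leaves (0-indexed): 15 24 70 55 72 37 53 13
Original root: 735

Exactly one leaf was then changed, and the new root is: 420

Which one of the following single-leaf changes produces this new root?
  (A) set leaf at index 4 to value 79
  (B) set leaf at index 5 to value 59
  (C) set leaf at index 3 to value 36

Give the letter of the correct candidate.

Answer: B

Derivation:
Original leaves: [15, 24, 70, 55, 72, 37, 53, 13]
Target new root: 420
Try each candidate change and compute the resulting root:
Candidate A: set leaf[4] = 79 -> leaves = [15, 24, 70, 55, 79, 37, 53, 13]
  L0: [15, 24, 70, 55, 79, 37, 53, 13]
  L1: h(15,24)=(15*31+24)%997=489 h(70,55)=(70*31+55)%997=231 h(79,37)=(79*31+37)%997=492 h(53,13)=(53*31+13)%997=659 -> [489, 231, 492, 659]
  L2: h(489,231)=(489*31+231)%997=435 h(492,659)=(492*31+659)%997=956 -> [435, 956]
  L3: h(435,956)=(435*31+956)%997=483 -> [483]
  root = 483 != target 420
Candidate B: set leaf[5] = 59 -> leaves = [15, 24, 70, 55, 72, 59, 53, 13]
  L0: [15, 24, 70, 55, 72, 59, 53, 13]
  L1: h(15,24)=(15*31+24)%997=489 h(70,55)=(70*31+55)%997=231 h(72,59)=(72*31+59)%997=297 h(53,13)=(53*31+13)%997=659 -> [489, 231, 297, 659]
  L2: h(489,231)=(489*31+231)%997=435 h(297,659)=(297*31+659)%997=893 -> [435, 893]
  L3: h(435,893)=(435*31+893)%997=420 -> [420]
  root = 420 == target 420  ** MATCH **
Candidate C: set leaf[3] = 36 -> leaves = [15, 24, 70, 36, 72, 37, 53, 13]
  L0: [15, 24, 70, 36, 72, 37, 53, 13]
  L1: h(15,24)=(15*31+24)%997=489 h(70,36)=(70*31+36)%997=212 h(72,37)=(72*31+37)%997=275 h(53,13)=(53*31+13)%997=659 -> [489, 212, 275, 659]
  L2: h(489,212)=(489*31+212)%997=416 h(275,659)=(275*31+659)%997=211 -> [416, 211]
  L3: h(416,211)=(416*31+211)%997=146 -> [146]
  root = 146 != target 420
Candidate B produces the target root.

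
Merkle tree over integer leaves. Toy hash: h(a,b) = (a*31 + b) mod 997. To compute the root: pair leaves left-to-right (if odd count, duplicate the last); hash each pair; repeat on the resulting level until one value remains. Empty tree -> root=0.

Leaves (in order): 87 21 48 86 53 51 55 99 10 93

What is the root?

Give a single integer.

L0: [87, 21, 48, 86, 53, 51, 55, 99, 10, 93]
L1: h(87,21)=(87*31+21)%997=724 h(48,86)=(48*31+86)%997=577 h(53,51)=(53*31+51)%997=697 h(55,99)=(55*31+99)%997=807 h(10,93)=(10*31+93)%997=403 -> [724, 577, 697, 807, 403]
L2: h(724,577)=(724*31+577)%997=90 h(697,807)=(697*31+807)%997=480 h(403,403)=(403*31+403)%997=932 -> [90, 480, 932]
L3: h(90,480)=(90*31+480)%997=279 h(932,932)=(932*31+932)%997=911 -> [279, 911]
L4: h(279,911)=(279*31+911)%997=587 -> [587]

Answer: 587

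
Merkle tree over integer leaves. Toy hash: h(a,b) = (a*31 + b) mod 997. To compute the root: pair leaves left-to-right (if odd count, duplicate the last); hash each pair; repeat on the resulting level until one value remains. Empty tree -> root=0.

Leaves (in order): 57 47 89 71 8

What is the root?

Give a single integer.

L0: [57, 47, 89, 71, 8]
L1: h(57,47)=(57*31+47)%997=817 h(89,71)=(89*31+71)%997=836 h(8,8)=(8*31+8)%997=256 -> [817, 836, 256]
L2: h(817,836)=(817*31+836)%997=241 h(256,256)=(256*31+256)%997=216 -> [241, 216]
L3: h(241,216)=(241*31+216)%997=708 -> [708]

Answer: 708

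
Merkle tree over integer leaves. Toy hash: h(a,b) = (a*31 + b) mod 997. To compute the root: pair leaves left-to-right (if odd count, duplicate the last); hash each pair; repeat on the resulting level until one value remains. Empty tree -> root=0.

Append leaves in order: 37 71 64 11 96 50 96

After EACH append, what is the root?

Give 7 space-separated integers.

Answer: 37 221 923 870 649 174 220

Derivation:
After append 37 (leaves=[37]):
  L0: [37]
  root=37
After append 71 (leaves=[37, 71]):
  L0: [37, 71]
  L1: h(37,71)=(37*31+71)%997=221 -> [221]
  root=221
After append 64 (leaves=[37, 71, 64]):
  L0: [37, 71, 64]
  L1: h(37,71)=(37*31+71)%997=221 h(64,64)=(64*31+64)%997=54 -> [221, 54]
  L2: h(221,54)=(221*31+54)%997=923 -> [923]
  root=923
After append 11 (leaves=[37, 71, 64, 11]):
  L0: [37, 71, 64, 11]
  L1: h(37,71)=(37*31+71)%997=221 h(64,11)=(64*31+11)%997=1 -> [221, 1]
  L2: h(221,1)=(221*31+1)%997=870 -> [870]
  root=870
After append 96 (leaves=[37, 71, 64, 11, 96]):
  L0: [37, 71, 64, 11, 96]
  L1: h(37,71)=(37*31+71)%997=221 h(64,11)=(64*31+11)%997=1 h(96,96)=(96*31+96)%997=81 -> [221, 1, 81]
  L2: h(221,1)=(221*31+1)%997=870 h(81,81)=(81*31+81)%997=598 -> [870, 598]
  L3: h(870,598)=(870*31+598)%997=649 -> [649]
  root=649
After append 50 (leaves=[37, 71, 64, 11, 96, 50]):
  L0: [37, 71, 64, 11, 96, 50]
  L1: h(37,71)=(37*31+71)%997=221 h(64,11)=(64*31+11)%997=1 h(96,50)=(96*31+50)%997=35 -> [221, 1, 35]
  L2: h(221,1)=(221*31+1)%997=870 h(35,35)=(35*31+35)%997=123 -> [870, 123]
  L3: h(870,123)=(870*31+123)%997=174 -> [174]
  root=174
After append 96 (leaves=[37, 71, 64, 11, 96, 50, 96]):
  L0: [37, 71, 64, 11, 96, 50, 96]
  L1: h(37,71)=(37*31+71)%997=221 h(64,11)=(64*31+11)%997=1 h(96,50)=(96*31+50)%997=35 h(96,96)=(96*31+96)%997=81 -> [221, 1, 35, 81]
  L2: h(221,1)=(221*31+1)%997=870 h(35,81)=(35*31+81)%997=169 -> [870, 169]
  L3: h(870,169)=(870*31+169)%997=220 -> [220]
  root=220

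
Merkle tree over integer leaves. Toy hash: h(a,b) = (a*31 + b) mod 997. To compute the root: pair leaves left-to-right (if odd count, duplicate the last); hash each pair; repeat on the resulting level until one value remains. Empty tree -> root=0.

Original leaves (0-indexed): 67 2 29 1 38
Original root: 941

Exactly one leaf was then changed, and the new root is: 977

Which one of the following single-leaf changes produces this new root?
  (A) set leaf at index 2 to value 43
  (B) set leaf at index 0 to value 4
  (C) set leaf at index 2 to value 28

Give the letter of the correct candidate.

Answer: C

Derivation:
Original leaves: [67, 2, 29, 1, 38]
Target new root: 977
Try each candidate change and compute the resulting root:
Candidate A: set leaf[2] = 43 -> leaves = [67, 2, 43, 1, 38]
  L0: [67, 2, 43, 1, 38]
  L1: h(67,2)=(67*31+2)%997=85 h(43,1)=(43*31+1)%997=337 h(38,38)=(38*31+38)%997=219 -> [85, 337, 219]
  L2: h(85,337)=(85*31+337)%997=978 h(219,219)=(219*31+219)%997=29 -> [978, 29]
  L3: h(978,29)=(978*31+29)%997=437 -> [437]
  root = 437 != target 977
Candidate B: set leaf[0] = 4 -> leaves = [4, 2, 29, 1, 38]
  L0: [4, 2, 29, 1, 38]
  L1: h(4,2)=(4*31+2)%997=126 h(29,1)=(29*31+1)%997=900 h(38,38)=(38*31+38)%997=219 -> [126, 900, 219]
  L2: h(126,900)=(126*31+900)%997=818 h(219,219)=(219*31+219)%997=29 -> [818, 29]
  L3: h(818,29)=(818*31+29)%997=462 -> [462]
  root = 462 != target 977
Candidate C: set leaf[2] = 28 -> leaves = [67, 2, 28, 1, 38]
  L0: [67, 2, 28, 1, 38]
  L1: h(67,2)=(67*31+2)%997=85 h(28,1)=(28*31+1)%997=869 h(38,38)=(38*31+38)%997=219 -> [85, 869, 219]
  L2: h(85,869)=(85*31+869)%997=513 h(219,219)=(219*31+219)%997=29 -> [513, 29]
  L3: h(513,29)=(513*31+29)%997=977 -> [977]
  root = 977 == target 977  ** MATCH **
Candidate C produces the target root.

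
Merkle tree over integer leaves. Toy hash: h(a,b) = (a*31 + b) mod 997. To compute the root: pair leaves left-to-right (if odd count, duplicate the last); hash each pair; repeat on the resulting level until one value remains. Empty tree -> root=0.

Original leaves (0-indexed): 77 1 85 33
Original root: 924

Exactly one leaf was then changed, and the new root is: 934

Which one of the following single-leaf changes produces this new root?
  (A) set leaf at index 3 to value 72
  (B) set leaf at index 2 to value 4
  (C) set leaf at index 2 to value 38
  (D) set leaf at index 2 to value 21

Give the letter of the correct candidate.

Original leaves: [77, 1, 85, 33]
Target new root: 934
Try each candidate change and compute the resulting root:
Candidate A: set leaf[3] = 72 -> leaves = [77, 1, 85, 72]
  L0: [77, 1, 85, 72]
  L1: h(77,1)=(77*31+1)%997=394 h(85,72)=(85*31+72)%997=713 -> [394, 713]
  L2: h(394,713)=(394*31+713)%997=963 -> [963]
  root = 963 != target 934
Candidate B: set leaf[2] = 4 -> leaves = [77, 1, 4, 33]
  L0: [77, 1, 4, 33]
  L1: h(77,1)=(77*31+1)%997=394 h(4,33)=(4*31+33)%997=157 -> [394, 157]
  L2: h(394,157)=(394*31+157)%997=407 -> [407]
  root = 407 != target 934
Candidate C: set leaf[2] = 38 -> leaves = [77, 1, 38, 33]
  L0: [77, 1, 38, 33]
  L1: h(77,1)=(77*31+1)%997=394 h(38,33)=(38*31+33)%997=214 -> [394, 214]
  L2: h(394,214)=(394*31+214)%997=464 -> [464]
  root = 464 != target 934
Candidate D: set leaf[2] = 21 -> leaves = [77, 1, 21, 33]
  L0: [77, 1, 21, 33]
  L1: h(77,1)=(77*31+1)%997=394 h(21,33)=(21*31+33)%997=684 -> [394, 684]
  L2: h(394,684)=(394*31+684)%997=934 -> [934]
  root = 934 == target 934  ** MATCH **
Candidate D produces the target root.

Answer: D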